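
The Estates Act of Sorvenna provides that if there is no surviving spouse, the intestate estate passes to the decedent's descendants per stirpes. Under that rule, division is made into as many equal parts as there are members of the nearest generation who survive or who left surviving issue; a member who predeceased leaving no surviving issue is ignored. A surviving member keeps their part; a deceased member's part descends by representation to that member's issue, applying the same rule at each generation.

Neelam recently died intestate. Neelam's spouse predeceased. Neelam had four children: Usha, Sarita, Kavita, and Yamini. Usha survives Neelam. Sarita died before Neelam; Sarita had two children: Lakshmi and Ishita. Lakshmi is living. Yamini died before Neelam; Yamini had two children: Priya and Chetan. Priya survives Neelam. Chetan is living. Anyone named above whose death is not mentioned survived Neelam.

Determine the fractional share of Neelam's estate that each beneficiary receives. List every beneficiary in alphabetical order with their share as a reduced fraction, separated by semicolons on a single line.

Chetan 1/8; Ishita 1/8; Kavita 1/4; Lakshmi 1/8; Priya 1/8; Usha 1/4

There is no surviving spouse, so the entire estate passes to Neelam's descendants per stirpes.
The estate is divided into 4 equal shares of 1/4 among Usha, Sarita, Kavita, Yamini.
Usha is living and takes 1/4.
Sarita predeceased; the 1/4 allotted to Sarita's branch passes to Sarita's issue by representation.
The 1/4 is divided into 2 equal shares of 1/8 among Lakshmi, Ishita.
Lakshmi is living and takes 1/8.
Ishita is living and takes 1/8.
Kavita is living and takes 1/4.
Yamini predeceased; the 1/4 allotted to Yamini's branch passes to Yamini's issue by representation.
The 1/4 is divided into 2 equal shares of 1/8 among Priya, Chetan.
Priya is living and takes 1/8.
Chetan is living and takes 1/8.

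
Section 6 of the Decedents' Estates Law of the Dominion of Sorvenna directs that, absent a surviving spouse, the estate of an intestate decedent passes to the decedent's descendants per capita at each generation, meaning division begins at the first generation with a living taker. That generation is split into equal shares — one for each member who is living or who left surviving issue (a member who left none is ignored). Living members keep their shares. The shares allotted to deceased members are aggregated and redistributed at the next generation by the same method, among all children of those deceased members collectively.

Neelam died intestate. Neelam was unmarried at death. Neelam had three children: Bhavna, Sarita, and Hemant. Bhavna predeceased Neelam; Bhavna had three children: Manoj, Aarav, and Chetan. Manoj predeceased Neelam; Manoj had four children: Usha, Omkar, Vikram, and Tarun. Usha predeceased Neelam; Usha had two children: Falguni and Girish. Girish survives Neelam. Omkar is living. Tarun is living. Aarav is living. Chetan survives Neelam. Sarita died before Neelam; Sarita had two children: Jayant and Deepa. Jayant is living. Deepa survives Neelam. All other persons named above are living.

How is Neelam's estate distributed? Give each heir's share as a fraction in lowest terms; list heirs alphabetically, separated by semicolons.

Aarav 2/15; Chetan 2/15; Deepa 2/15; Falguni 1/60; Girish 1/60; Hemant 1/3; Jayant 2/15; Omkar 1/30; Tarun 1/30; Vikram 1/30

There is no surviving spouse, so the entire estate passes to Neelam's descendants per capita at each generation.
At generation 1 (Bhavna, Sarita, Hemant) there are 3 shares of (1)/3 = 1/3 each.
Living: Hemant — each takes 1/3.
Deceased: Bhavna and Sarita. Their combined 2/3 is pooled and carried to generation 2.
At generation 2 (Manoj, Aarav, Chetan, Jayant, Deepa) there are 5 shares of (2/3)/5 = 2/15 each.
Living: Aarav, Chetan, Jayant, and Deepa — each takes 2/15.
Deceased: Manoj. That 2/15 share is carried to generation 3.
At generation 3 (Usha, Omkar, Vikram, Tarun) there are 4 shares of (2/15)/4 = 1/30 each.
Living: Omkar, Vikram, and Tarun — each takes 1/30.
Deceased: Usha. That 1/30 share is carried to generation 4.
At generation 4 (Falguni, Girish) there are 2 shares of (1/30)/2 = 1/60 each.
Living: Falguni and Girish — each takes 1/60.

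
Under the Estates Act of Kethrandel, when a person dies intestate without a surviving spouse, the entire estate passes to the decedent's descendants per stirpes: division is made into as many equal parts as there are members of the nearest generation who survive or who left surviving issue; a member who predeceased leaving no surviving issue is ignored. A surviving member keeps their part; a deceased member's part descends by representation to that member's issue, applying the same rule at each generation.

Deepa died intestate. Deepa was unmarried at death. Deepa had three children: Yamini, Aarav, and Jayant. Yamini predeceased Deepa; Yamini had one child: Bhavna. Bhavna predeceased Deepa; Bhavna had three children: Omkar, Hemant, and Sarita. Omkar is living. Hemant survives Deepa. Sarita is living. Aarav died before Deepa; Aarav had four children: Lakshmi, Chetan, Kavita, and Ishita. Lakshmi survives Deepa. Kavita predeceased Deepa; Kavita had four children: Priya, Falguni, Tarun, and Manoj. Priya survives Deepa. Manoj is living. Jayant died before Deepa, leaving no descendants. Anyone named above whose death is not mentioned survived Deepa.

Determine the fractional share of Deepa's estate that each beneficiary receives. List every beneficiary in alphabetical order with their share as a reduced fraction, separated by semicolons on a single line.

Chetan 1/8; Falguni 1/32; Hemant 1/6; Ishita 1/8; Lakshmi 1/8; Manoj 1/32; Omkar 1/6; Priya 1/32; Sarita 1/6; Tarun 1/32

There is no surviving spouse, so the entire estate passes to Deepa's descendants per stirpes.
Jayant left no surviving issue, so that branch lapses and is disregarded.
The estate is divided into 2 equal shares of 1/2 among Yamini, Aarav.
Yamini predeceased; the 1/2 allotted to Yamini's branch passes to Yamini's issue by representation.
Bhavna's line is the sole branch at this level, so the full 1/2 passes to Bhavna's issue by representation.
The 1/2 is divided into 3 equal shares of 1/6 among Omkar, Hemant, Sarita.
Omkar is living and takes 1/6.
Hemant is living and takes 1/6.
Sarita is living and takes 1/6.
Aarav predeceased; the 1/2 allotted to Aarav's branch passes to Aarav's issue by representation.
The 1/2 is divided into 4 equal shares of 1/8 among Lakshmi, Chetan, Kavita, Ishita.
Lakshmi is living and takes 1/8.
Chetan is living and takes 1/8.
Kavita predeceased; the 1/8 allotted to Kavita's branch passes to Kavita's issue by representation.
The 1/8 is divided into 4 equal shares of 1/32 among Priya, Falguni, Tarun, Manoj.
Priya is living and takes 1/32.
Falguni is living and takes 1/32.
Tarun is living and takes 1/32.
Manoj is living and takes 1/32.
Ishita is living and takes 1/8.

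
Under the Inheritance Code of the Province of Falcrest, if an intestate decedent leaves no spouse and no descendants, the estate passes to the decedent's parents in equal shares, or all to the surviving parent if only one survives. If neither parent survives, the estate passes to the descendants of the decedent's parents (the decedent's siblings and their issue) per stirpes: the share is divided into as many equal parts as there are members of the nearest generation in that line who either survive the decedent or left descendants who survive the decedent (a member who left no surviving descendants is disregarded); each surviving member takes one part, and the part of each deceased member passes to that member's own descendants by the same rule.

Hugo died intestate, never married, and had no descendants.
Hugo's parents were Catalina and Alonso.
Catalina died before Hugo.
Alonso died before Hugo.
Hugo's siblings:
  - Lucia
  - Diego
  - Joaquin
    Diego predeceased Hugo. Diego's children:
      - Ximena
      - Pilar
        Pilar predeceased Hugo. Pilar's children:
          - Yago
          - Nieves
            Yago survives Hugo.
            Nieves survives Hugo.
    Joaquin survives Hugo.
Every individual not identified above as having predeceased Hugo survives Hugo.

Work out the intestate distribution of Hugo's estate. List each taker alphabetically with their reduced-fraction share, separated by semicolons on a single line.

Neither parent survives and there are no descendants, so the estate passes to Hugo's siblings and their issue per stirpes.
The estate is divided into 3 equal shares of 1/3 among Lucia, Diego, Joaquin.
Lucia is living and takes 1/3.
Diego predeceased; the 1/3 allotted to Diego's branch passes to Diego's issue by representation.
The 1/3 is divided into 2 equal shares of 1/6 among Ximena, Pilar.
Ximena is living and takes 1/6.
Pilar predeceased; the 1/6 allotted to Pilar's branch passes to Pilar's issue by representation.
The 1/6 is divided into 2 equal shares of 1/12 among Yago, Nieves.
Yago is living and takes 1/12.
Nieves is living and takes 1/12.
Joaquin is living and takes 1/3.

Joaquin 1/3; Lucia 1/3; Nieves 1/12; Ximena 1/6; Yago 1/12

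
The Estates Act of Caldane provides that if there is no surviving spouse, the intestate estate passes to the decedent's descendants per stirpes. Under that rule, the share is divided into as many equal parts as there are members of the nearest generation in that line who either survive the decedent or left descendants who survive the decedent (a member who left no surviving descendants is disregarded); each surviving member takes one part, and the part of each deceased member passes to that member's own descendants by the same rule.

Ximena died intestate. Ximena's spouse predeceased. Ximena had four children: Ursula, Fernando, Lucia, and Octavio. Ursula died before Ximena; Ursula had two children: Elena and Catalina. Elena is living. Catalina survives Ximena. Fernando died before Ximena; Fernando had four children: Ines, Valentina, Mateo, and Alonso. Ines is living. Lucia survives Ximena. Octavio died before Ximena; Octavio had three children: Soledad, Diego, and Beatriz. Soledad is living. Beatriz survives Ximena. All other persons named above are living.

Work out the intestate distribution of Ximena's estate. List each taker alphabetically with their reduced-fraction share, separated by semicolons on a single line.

Alonso 1/16; Beatriz 1/12; Catalina 1/8; Diego 1/12; Elena 1/8; Ines 1/16; Lucia 1/4; Mateo 1/16; Soledad 1/12; Valentina 1/16

There is no surviving spouse, so the entire estate passes to Ximena's descendants per stirpes.
The estate is divided into 4 equal shares of 1/4 among Ursula, Fernando, Lucia, Octavio.
Ursula predeceased; the 1/4 allotted to Ursula's branch passes to Ursula's issue by representation.
The 1/4 is divided into 2 equal shares of 1/8 among Elena, Catalina.
Elena is living and takes 1/8.
Catalina is living and takes 1/8.
Fernando predeceased; the 1/4 allotted to Fernando's branch passes to Fernando's issue by representation.
The 1/4 is divided into 4 equal shares of 1/16 among Ines, Valentina, Mateo, Alonso.
Ines is living and takes 1/16.
Valentina is living and takes 1/16.
Mateo is living and takes 1/16.
Alonso is living and takes 1/16.
Lucia is living and takes 1/4.
Octavio predeceased; the 1/4 allotted to Octavio's branch passes to Octavio's issue by representation.
The 1/4 is divided into 3 equal shares of 1/12 among Soledad, Diego, Beatriz.
Soledad is living and takes 1/12.
Diego is living and takes 1/12.
Beatriz is living and takes 1/12.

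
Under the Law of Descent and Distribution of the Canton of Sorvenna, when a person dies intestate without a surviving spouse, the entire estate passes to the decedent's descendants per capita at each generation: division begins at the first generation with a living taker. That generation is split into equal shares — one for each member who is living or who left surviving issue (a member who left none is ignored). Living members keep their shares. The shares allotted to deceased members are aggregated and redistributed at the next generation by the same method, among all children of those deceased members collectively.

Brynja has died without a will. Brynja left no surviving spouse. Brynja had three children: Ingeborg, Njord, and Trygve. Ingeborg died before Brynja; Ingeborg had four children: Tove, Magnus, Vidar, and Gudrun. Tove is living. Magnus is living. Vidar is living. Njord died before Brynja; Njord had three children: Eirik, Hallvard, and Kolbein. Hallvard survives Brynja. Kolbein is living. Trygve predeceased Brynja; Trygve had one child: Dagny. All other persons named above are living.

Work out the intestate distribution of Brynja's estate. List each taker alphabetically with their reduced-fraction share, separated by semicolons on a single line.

Dagny 1/8; Eirik 1/8; Gudrun 1/8; Hallvard 1/8; Kolbein 1/8; Magnus 1/8; Tove 1/8; Vidar 1/8

There is no surviving spouse, so the entire estate passes to Brynja's descendants per capita at each generation.
No one at generation 1 (Ingeborg, Njord, Trygve) is living; moving to the next generation.
At generation 2 (Tove, Magnus, Vidar, Gudrun, Eirik, Hallvard, Kolbein, Dagny) there are 8 shares of (1)/8 = 1/8 each.
Living: Tove, Magnus, Vidar, Gudrun, Eirik, Hallvard, Kolbein, and Dagny — each takes 1/8.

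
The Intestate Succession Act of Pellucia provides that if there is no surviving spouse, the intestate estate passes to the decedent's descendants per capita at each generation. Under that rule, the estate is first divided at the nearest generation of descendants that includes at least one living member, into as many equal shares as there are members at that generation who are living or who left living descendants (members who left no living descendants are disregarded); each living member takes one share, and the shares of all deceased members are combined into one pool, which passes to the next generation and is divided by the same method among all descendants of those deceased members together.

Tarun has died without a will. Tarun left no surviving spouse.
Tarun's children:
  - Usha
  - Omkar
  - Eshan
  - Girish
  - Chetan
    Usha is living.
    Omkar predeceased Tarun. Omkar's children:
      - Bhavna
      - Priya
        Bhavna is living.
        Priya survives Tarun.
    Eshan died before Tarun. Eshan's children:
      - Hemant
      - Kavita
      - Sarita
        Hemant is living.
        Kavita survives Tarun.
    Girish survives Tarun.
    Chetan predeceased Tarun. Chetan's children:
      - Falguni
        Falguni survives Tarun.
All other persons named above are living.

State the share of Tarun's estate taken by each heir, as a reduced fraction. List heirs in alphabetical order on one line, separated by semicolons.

Bhavna 1/10; Falguni 1/10; Girish 1/5; Hemant 1/10; Kavita 1/10; Priya 1/10; Sarita 1/10; Usha 1/5

There is no surviving spouse, so the entire estate passes to Tarun's descendants per capita at each generation.
At generation 1 (Usha, Omkar, Eshan, Girish, Chetan) there are 5 shares of (1)/5 = 1/5 each.
Living: Usha and Girish — each takes 1/5.
Deceased: Omkar, Eshan, and Chetan. Their combined 3/5 is pooled and carried to generation 2.
At generation 2 (Bhavna, Priya, Hemant, Kavita, Sarita, Falguni) there are 6 shares of (3/5)/6 = 1/10 each.
Living: Bhavna, Priya, Hemant, Kavita, Sarita, and Falguni — each takes 1/10.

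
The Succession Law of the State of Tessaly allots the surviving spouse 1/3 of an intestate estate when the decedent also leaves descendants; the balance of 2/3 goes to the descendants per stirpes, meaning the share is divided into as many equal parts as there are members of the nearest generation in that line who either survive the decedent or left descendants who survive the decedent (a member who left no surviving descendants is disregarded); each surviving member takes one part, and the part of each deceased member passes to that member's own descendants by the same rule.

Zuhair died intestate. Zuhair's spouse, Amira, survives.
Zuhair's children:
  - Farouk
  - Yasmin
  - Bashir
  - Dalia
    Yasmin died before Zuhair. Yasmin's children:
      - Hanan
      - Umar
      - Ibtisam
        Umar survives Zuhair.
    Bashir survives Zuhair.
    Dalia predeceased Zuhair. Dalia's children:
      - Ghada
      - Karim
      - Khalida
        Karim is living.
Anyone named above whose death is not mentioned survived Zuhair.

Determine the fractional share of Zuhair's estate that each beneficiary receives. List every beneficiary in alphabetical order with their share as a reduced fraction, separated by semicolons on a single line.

Amira 1/3; Bashir 1/6; Farouk 1/6; Ghada 1/18; Hanan 1/18; Ibtisam 1/18; Karim 1/18; Khalida 1/18; Umar 1/18

Amira, as surviving spouse, takes 1/3.
The remaining 2/3 passes to Zuhair's descendants per stirpes.
The 2/3 is divided into 4 equal shares of 1/6 among Farouk, Yasmin, Bashir, Dalia.
Farouk is living and takes 1/6.
Yasmin predeceased; the 1/6 allotted to Yasmin's branch passes to Yasmin's issue by representation.
The 1/6 is divided into 3 equal shares of 1/18 among Hanan, Umar, Ibtisam.
Hanan is living and takes 1/18.
Umar is living and takes 1/18.
Ibtisam is living and takes 1/18.
Bashir is living and takes 1/6.
Dalia predeceased; the 1/6 allotted to Dalia's branch passes to Dalia's issue by representation.
The 1/6 is divided into 3 equal shares of 1/18 among Ghada, Karim, Khalida.
Ghada is living and takes 1/18.
Karim is living and takes 1/18.
Khalida is living and takes 1/18.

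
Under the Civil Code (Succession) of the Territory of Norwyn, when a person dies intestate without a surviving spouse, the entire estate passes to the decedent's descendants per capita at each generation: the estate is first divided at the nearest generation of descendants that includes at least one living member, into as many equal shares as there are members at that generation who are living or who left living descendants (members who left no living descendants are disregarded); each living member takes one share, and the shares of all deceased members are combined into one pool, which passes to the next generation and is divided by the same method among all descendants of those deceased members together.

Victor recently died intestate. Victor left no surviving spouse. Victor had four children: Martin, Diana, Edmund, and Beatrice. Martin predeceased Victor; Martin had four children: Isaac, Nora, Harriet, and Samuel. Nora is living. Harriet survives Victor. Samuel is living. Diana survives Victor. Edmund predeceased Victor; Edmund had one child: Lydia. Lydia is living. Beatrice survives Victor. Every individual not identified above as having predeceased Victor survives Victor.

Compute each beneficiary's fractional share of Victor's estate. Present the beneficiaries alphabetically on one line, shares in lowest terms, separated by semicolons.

Beatrice 1/4; Diana 1/4; Harriet 1/10; Isaac 1/10; Lydia 1/10; Nora 1/10; Samuel 1/10

There is no surviving spouse, so the entire estate passes to Victor's descendants per capita at each generation.
At generation 1 (Martin, Diana, Edmund, Beatrice) there are 4 shares of (1)/4 = 1/4 each.
Living: Diana and Beatrice — each takes 1/4.
Deceased: Martin and Edmund. Their combined 1/2 is pooled and carried to generation 2.
At generation 2 (Isaac, Nora, Harriet, Samuel, Lydia) there are 5 shares of (1/2)/5 = 1/10 each.
Living: Isaac, Nora, Harriet, Samuel, and Lydia — each takes 1/10.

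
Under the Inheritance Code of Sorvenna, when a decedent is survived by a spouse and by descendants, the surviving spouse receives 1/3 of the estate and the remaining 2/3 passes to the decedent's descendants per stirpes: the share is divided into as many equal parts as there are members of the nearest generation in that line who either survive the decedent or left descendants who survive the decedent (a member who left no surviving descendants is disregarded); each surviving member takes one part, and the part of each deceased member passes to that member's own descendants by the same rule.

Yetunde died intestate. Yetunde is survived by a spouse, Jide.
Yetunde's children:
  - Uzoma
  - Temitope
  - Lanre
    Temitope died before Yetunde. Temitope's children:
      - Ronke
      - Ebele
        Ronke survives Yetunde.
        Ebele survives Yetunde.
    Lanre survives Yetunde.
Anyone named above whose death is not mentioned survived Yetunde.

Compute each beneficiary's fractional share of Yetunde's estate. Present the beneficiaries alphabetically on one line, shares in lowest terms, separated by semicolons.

Jide, as surviving spouse, takes 1/3.
The remaining 2/3 passes to Yetunde's descendants per stirpes.
The 2/3 is divided into 3 equal shares of 2/9 among Uzoma, Temitope, Lanre.
Uzoma is living and takes 2/9.
Temitope predeceased; the 2/9 allotted to Temitope's branch passes to Temitope's issue by representation.
The 2/9 is divided into 2 equal shares of 1/9 among Ronke, Ebele.
Ronke is living and takes 1/9.
Ebele is living and takes 1/9.
Lanre is living and takes 2/9.

Ebele 1/9; Jide 1/3; Lanre 2/9; Ronke 1/9; Uzoma 2/9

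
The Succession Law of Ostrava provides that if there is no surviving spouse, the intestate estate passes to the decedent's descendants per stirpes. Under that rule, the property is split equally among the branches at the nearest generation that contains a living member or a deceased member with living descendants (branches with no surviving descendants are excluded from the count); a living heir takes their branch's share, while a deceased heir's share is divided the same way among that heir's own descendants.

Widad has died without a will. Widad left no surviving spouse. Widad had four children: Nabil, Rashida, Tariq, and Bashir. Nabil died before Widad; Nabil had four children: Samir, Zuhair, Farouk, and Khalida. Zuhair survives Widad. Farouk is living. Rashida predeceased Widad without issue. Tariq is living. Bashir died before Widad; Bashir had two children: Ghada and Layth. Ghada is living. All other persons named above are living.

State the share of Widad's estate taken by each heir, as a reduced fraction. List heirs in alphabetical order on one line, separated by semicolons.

There is no surviving spouse, so the entire estate passes to Widad's descendants per stirpes.
Rashida left no surviving issue, so that branch lapses and is disregarded.
The estate is divided into 3 equal shares of 1/3 among Nabil, Tariq, Bashir.
Nabil predeceased; the 1/3 allotted to Nabil's branch passes to Nabil's issue by representation.
The 1/3 is divided into 4 equal shares of 1/12 among Samir, Zuhair, Farouk, Khalida.
Samir is living and takes 1/12.
Zuhair is living and takes 1/12.
Farouk is living and takes 1/12.
Khalida is living and takes 1/12.
Tariq is living and takes 1/3.
Bashir predeceased; the 1/3 allotted to Bashir's branch passes to Bashir's issue by representation.
The 1/3 is divided into 2 equal shares of 1/6 among Ghada, Layth.
Ghada is living and takes 1/6.
Layth is living and takes 1/6.

Farouk 1/12; Ghada 1/6; Khalida 1/12; Layth 1/6; Samir 1/12; Tariq 1/3; Zuhair 1/12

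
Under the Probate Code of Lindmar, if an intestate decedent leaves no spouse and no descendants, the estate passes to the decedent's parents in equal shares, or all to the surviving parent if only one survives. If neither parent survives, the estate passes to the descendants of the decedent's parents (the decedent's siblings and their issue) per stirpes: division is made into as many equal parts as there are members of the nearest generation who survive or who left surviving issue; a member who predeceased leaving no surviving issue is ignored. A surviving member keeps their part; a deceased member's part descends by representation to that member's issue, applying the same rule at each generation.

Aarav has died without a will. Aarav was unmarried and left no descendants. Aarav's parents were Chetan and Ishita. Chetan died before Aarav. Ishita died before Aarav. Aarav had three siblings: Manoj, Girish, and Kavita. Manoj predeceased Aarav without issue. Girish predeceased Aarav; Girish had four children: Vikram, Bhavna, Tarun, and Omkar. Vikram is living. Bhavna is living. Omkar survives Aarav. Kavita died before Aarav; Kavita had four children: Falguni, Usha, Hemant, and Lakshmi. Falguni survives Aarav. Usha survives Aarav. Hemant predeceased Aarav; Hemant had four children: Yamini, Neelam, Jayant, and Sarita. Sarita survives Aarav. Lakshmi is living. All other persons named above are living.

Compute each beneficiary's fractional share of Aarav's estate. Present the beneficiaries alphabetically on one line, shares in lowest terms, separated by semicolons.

Bhavna 1/8; Falguni 1/8; Jayant 1/32; Lakshmi 1/8; Neelam 1/32; Omkar 1/8; Sarita 1/32; Tarun 1/8; Usha 1/8; Vikram 1/8; Yamini 1/32

Neither parent survives and there are no descendants, so the estate passes to Aarav's siblings and their issue per stirpes.
Manoj left no surviving issue, so that branch lapses and is disregarded.
The estate is divided into 2 equal shares of 1/2 among Girish, Kavita.
Girish predeceased; the 1/2 allotted to Girish's branch passes to Girish's issue by representation.
The 1/2 is divided into 4 equal shares of 1/8 among Vikram, Bhavna, Tarun, Omkar.
Vikram is living and takes 1/8.
Bhavna is living and takes 1/8.
Tarun is living and takes 1/8.
Omkar is living and takes 1/8.
Kavita predeceased; the 1/2 allotted to Kavita's branch passes to Kavita's issue by representation.
The 1/2 is divided into 4 equal shares of 1/8 among Falguni, Usha, Hemant, Lakshmi.
Falguni is living and takes 1/8.
Usha is living and takes 1/8.
Hemant predeceased; the 1/8 allotted to Hemant's branch passes to Hemant's issue by representation.
The 1/8 is divided into 4 equal shares of 1/32 among Yamini, Neelam, Jayant, Sarita.
Yamini is living and takes 1/32.
Neelam is living and takes 1/32.
Jayant is living and takes 1/32.
Sarita is living and takes 1/32.
Lakshmi is living and takes 1/8.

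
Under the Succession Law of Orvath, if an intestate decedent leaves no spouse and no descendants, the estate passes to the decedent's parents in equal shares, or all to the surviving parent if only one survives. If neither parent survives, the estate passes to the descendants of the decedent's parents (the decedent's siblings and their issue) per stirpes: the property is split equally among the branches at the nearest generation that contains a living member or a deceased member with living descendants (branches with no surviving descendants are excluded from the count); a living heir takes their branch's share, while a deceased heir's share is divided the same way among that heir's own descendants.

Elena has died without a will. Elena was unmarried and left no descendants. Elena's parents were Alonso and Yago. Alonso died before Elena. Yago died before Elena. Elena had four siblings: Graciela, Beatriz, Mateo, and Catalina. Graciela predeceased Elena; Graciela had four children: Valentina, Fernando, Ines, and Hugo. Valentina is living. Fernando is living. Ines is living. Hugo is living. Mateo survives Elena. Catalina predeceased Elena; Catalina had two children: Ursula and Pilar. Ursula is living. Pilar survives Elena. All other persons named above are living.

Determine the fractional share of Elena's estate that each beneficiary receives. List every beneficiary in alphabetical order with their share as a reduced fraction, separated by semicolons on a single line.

Neither parent survives and there are no descendants, so the estate passes to Elena's siblings and their issue per stirpes.
The estate is divided into 4 equal shares of 1/4 among Graciela, Beatriz, Mateo, Catalina.
Graciela predeceased; the 1/4 allotted to Graciela's branch passes to Graciela's issue by representation.
The 1/4 is divided into 4 equal shares of 1/16 among Valentina, Fernando, Ines, Hugo.
Valentina is living and takes 1/16.
Fernando is living and takes 1/16.
Ines is living and takes 1/16.
Hugo is living and takes 1/16.
Beatriz is living and takes 1/4.
Mateo is living and takes 1/4.
Catalina predeceased; the 1/4 allotted to Catalina's branch passes to Catalina's issue by representation.
The 1/4 is divided into 2 equal shares of 1/8 among Ursula, Pilar.
Ursula is living and takes 1/8.
Pilar is living and takes 1/8.

Beatriz 1/4; Fernando 1/16; Hugo 1/16; Ines 1/16; Mateo 1/4; Pilar 1/8; Ursula 1/8; Valentina 1/16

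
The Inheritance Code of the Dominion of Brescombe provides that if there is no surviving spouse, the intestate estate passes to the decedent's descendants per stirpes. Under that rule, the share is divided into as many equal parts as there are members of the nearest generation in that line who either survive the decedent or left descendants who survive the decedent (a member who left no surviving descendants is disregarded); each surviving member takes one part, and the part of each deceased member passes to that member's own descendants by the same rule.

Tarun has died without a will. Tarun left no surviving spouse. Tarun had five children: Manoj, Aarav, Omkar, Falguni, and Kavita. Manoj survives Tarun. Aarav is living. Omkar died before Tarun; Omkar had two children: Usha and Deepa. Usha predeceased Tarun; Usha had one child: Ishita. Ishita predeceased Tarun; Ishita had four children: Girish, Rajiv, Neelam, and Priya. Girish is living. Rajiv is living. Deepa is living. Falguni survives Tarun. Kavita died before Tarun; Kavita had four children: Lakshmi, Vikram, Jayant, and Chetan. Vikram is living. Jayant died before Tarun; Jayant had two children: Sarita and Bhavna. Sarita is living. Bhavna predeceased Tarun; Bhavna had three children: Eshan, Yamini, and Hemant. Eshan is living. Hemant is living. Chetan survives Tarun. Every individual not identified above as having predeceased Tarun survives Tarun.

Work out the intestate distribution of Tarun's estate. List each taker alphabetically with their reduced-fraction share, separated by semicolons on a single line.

Aarav 1/5; Chetan 1/20; Deepa 1/10; Eshan 1/120; Falguni 1/5; Girish 1/40; Hemant 1/120; Lakshmi 1/20; Manoj 1/5; Neelam 1/40; Priya 1/40; Rajiv 1/40; Sarita 1/40; Vikram 1/20; Yamini 1/120

There is no surviving spouse, so the entire estate passes to Tarun's descendants per stirpes.
The estate is divided into 5 equal shares of 1/5 among Manoj, Aarav, Omkar, Falguni, Kavita.
Manoj is living and takes 1/5.
Aarav is living and takes 1/5.
Omkar predeceased; the 1/5 allotted to Omkar's branch passes to Omkar's issue by representation.
The 1/5 is divided into 2 equal shares of 1/10 among Usha, Deepa.
Usha predeceased; the 1/10 allotted to Usha's branch passes to Usha's issue by representation.
Ishita's line is the sole branch at this level, so the full 1/10 passes to Ishita's issue by representation.
The 1/10 is divided into 4 equal shares of 1/40 among Girish, Rajiv, Neelam, Priya.
Girish is living and takes 1/40.
Rajiv is living and takes 1/40.
Neelam is living and takes 1/40.
Priya is living and takes 1/40.
Deepa is living and takes 1/10.
Falguni is living and takes 1/5.
Kavita predeceased; the 1/5 allotted to Kavita's branch passes to Kavita's issue by representation.
The 1/5 is divided into 4 equal shares of 1/20 among Lakshmi, Vikram, Jayant, Chetan.
Lakshmi is living and takes 1/20.
Vikram is living and takes 1/20.
Jayant predeceased; the 1/20 allotted to Jayant's branch passes to Jayant's issue by representation.
The 1/20 is divided into 2 equal shares of 1/40 among Sarita, Bhavna.
Sarita is living and takes 1/40.
Bhavna predeceased; the 1/40 allotted to Bhavna's branch passes to Bhavna's issue by representation.
The 1/40 is divided into 3 equal shares of 1/120 among Eshan, Yamini, Hemant.
Eshan is living and takes 1/120.
Yamini is living and takes 1/120.
Hemant is living and takes 1/120.
Chetan is living and takes 1/20.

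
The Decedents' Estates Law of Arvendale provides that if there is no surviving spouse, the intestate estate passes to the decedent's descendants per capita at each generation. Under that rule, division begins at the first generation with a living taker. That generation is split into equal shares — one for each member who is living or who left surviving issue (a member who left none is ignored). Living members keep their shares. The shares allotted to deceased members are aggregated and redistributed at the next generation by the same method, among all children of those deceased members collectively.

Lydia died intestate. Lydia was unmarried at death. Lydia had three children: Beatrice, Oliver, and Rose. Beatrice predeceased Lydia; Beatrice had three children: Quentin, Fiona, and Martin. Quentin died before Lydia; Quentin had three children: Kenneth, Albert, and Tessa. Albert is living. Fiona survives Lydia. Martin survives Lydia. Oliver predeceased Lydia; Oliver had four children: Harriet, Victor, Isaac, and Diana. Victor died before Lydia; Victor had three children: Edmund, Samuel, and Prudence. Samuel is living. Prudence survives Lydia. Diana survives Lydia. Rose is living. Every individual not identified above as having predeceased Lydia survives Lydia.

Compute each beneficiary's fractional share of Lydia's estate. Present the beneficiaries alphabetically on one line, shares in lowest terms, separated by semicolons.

Albert 2/63; Diana 2/21; Edmund 2/63; Fiona 2/21; Harriet 2/21; Isaac 2/21; Kenneth 2/63; Martin 2/21; Prudence 2/63; Rose 1/3; Samuel 2/63; Tessa 2/63

There is no surviving spouse, so the entire estate passes to Lydia's descendants per capita at each generation.
At generation 1 (Beatrice, Oliver, Rose) there are 3 shares of (1)/3 = 1/3 each.
Living: Rose — each takes 1/3.
Deceased: Beatrice and Oliver. Their combined 2/3 is pooled and carried to generation 2.
At generation 2 (Quentin, Fiona, Martin, Harriet, Victor, Isaac, Diana) there are 7 shares of (2/3)/7 = 2/21 each.
Living: Fiona, Martin, Harriet, Isaac, and Diana — each takes 2/21.
Deceased: Quentin and Victor. Their combined 4/21 is pooled and carried to generation 3.
At generation 3 (Kenneth, Albert, Tessa, Edmund, Samuel, Prudence) there are 6 shares of (4/21)/6 = 2/63 each.
Living: Kenneth, Albert, Tessa, Edmund, Samuel, and Prudence — each takes 2/63.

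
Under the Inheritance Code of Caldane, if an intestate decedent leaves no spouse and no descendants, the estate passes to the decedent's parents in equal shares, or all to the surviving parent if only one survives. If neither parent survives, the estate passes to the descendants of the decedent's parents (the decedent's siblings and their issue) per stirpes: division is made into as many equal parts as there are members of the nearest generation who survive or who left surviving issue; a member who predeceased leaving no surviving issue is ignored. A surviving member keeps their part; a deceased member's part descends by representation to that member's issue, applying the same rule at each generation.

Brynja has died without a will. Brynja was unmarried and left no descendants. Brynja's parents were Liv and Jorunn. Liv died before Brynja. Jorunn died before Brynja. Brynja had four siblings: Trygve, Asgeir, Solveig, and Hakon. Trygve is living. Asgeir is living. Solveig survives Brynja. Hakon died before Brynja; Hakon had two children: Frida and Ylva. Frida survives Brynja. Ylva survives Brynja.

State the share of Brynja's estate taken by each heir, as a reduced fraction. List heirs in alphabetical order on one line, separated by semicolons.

Neither parent survives and there are no descendants, so the estate passes to Brynja's siblings and their issue per stirpes.
The estate is divided into 4 equal shares of 1/4 among Trygve, Asgeir, Solveig, Hakon.
Trygve is living and takes 1/4.
Asgeir is living and takes 1/4.
Solveig is living and takes 1/4.
Hakon predeceased; the 1/4 allotted to Hakon's branch passes to Hakon's issue by representation.
The 1/4 is divided into 2 equal shares of 1/8 among Frida, Ylva.
Frida is living and takes 1/8.
Ylva is living and takes 1/8.

Asgeir 1/4; Frida 1/8; Solveig 1/4; Trygve 1/4; Ylva 1/8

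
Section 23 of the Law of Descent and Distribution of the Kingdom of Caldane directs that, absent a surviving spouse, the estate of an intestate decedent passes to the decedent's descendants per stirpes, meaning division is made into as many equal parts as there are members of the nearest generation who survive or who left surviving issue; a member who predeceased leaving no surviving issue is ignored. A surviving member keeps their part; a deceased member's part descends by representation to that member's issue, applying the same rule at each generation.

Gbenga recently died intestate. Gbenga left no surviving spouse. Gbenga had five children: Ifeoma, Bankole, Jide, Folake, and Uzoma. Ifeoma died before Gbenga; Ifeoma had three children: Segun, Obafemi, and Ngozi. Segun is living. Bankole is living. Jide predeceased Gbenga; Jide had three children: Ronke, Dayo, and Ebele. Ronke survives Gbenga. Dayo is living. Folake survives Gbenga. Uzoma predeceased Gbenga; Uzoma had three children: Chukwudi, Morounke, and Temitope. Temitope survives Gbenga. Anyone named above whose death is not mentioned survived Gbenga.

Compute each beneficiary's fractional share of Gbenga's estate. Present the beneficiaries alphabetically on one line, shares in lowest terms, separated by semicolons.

There is no surviving spouse, so the entire estate passes to Gbenga's descendants per stirpes.
The estate is divided into 5 equal shares of 1/5 among Ifeoma, Bankole, Jide, Folake, Uzoma.
Ifeoma predeceased; the 1/5 allotted to Ifeoma's branch passes to Ifeoma's issue by representation.
The 1/5 is divided into 3 equal shares of 1/15 among Segun, Obafemi, Ngozi.
Segun is living and takes 1/15.
Obafemi is living and takes 1/15.
Ngozi is living and takes 1/15.
Bankole is living and takes 1/5.
Jide predeceased; the 1/5 allotted to Jide's branch passes to Jide's issue by representation.
The 1/5 is divided into 3 equal shares of 1/15 among Ronke, Dayo, Ebele.
Ronke is living and takes 1/15.
Dayo is living and takes 1/15.
Ebele is living and takes 1/15.
Folake is living and takes 1/5.
Uzoma predeceased; the 1/5 allotted to Uzoma's branch passes to Uzoma's issue by representation.
The 1/5 is divided into 3 equal shares of 1/15 among Chukwudi, Morounke, Temitope.
Chukwudi is living and takes 1/15.
Morounke is living and takes 1/15.
Temitope is living and takes 1/15.

Bankole 1/5; Chukwudi 1/15; Dayo 1/15; Ebele 1/15; Folake 1/5; Morounke 1/15; Ngozi 1/15; Obafemi 1/15; Ronke 1/15; Segun 1/15; Temitope 1/15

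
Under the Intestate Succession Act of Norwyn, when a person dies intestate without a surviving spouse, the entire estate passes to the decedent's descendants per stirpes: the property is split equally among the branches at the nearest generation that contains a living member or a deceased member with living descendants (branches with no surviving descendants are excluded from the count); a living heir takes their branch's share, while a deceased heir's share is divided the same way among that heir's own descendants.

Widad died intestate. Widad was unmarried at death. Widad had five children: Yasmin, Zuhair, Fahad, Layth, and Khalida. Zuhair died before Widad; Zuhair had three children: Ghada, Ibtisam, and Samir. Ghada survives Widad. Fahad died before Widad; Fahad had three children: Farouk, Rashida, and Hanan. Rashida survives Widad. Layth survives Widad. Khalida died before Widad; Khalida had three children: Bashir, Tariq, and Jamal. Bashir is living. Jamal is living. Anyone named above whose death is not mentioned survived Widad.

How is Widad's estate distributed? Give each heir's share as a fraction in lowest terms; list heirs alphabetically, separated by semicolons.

Bashir 1/15; Farouk 1/15; Ghada 1/15; Hanan 1/15; Ibtisam 1/15; Jamal 1/15; Layth 1/5; Rashida 1/15; Samir 1/15; Tariq 1/15; Yasmin 1/5

There is no surviving spouse, so the entire estate passes to Widad's descendants per stirpes.
The estate is divided into 5 equal shares of 1/5 among Yasmin, Zuhair, Fahad, Layth, Khalida.
Yasmin is living and takes 1/5.
Zuhair predeceased; the 1/5 allotted to Zuhair's branch passes to Zuhair's issue by representation.
The 1/5 is divided into 3 equal shares of 1/15 among Ghada, Ibtisam, Samir.
Ghada is living and takes 1/15.
Ibtisam is living and takes 1/15.
Samir is living and takes 1/15.
Fahad predeceased; the 1/5 allotted to Fahad's branch passes to Fahad's issue by representation.
The 1/5 is divided into 3 equal shares of 1/15 among Farouk, Rashida, Hanan.
Farouk is living and takes 1/15.
Rashida is living and takes 1/15.
Hanan is living and takes 1/15.
Layth is living and takes 1/5.
Khalida predeceased; the 1/5 allotted to Khalida's branch passes to Khalida's issue by representation.
The 1/5 is divided into 3 equal shares of 1/15 among Bashir, Tariq, Jamal.
Bashir is living and takes 1/15.
Tariq is living and takes 1/15.
Jamal is living and takes 1/15.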